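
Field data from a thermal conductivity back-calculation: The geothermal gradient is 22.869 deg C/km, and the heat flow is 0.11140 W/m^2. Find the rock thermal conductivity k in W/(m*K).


k = q / (grad / 1000)
k = 0.11140 / (22.869 / 1000)
k = 4.8712 W/(m*K)


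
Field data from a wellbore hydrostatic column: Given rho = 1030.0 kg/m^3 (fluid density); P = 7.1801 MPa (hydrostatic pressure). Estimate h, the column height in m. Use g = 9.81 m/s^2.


h = P * 1e6 / (g * rho)
h = 7.1801 * 1e6 / (9.81 * 1030.0)
h = 710.60 m


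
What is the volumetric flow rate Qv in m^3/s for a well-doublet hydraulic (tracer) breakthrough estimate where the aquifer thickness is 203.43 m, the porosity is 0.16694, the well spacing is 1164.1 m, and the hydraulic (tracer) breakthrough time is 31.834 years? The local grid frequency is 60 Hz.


Qv = pi*hr*phi*L^2 / (3*t_bt*365.25*86400)
Qv = pi*203.43*0.16694*1164.1^2 / (3*31.834*365.25*86400)
Qv = 0.047972 m^3/s


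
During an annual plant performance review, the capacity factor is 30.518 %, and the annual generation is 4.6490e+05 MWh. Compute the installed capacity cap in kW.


cap = E_a / (CF/100 * 8760)
cap = 4.6490e+05 / (30.518/100 * 8760)
cap = 173.8999 MW
Convert: 173.8999 MW * 1000.0 = 1.7390e+05 kW
cap = 1.7390e+05 kW


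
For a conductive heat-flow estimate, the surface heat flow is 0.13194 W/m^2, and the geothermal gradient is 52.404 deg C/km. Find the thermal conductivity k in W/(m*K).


k = q * 1000 / grad
k = 0.13194 * 1000 / 52.404
k = 2.5177 W/(m*K)


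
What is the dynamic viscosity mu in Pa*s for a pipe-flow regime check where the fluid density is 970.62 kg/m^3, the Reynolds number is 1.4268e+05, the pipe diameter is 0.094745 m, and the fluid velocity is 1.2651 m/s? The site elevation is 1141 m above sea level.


mu = rho * vel * D / Re
mu = 970.62 * 1.2651 * 0.094745 / 1.4268e+05
mu = 0.00081539 Pa*s


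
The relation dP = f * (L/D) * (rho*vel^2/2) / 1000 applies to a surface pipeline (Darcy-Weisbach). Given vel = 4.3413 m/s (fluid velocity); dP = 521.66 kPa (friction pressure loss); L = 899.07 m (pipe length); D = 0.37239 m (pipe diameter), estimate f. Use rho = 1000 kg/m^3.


f = dP*1000 / ((L/D)*(rho*vel^2/2))
f = 521.66*1000 / ((899.07/0.37239)*(1000*4.3413^2/2))
f = 0.022929


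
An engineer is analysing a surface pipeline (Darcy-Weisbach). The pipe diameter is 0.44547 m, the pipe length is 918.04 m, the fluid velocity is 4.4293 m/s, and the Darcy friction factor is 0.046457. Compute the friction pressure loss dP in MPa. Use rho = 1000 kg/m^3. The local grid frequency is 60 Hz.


dP = f * (L/D) * (rho*vel^2/2) / 1000
dP = 0.046457 * (918.04/0.44547) * (1000*4.4293^2/2) / 1000
dP = 939.1490 kPa
Convert: 939.1490 kPa * 0.001 = 0.93915 MPa
dP = 0.93915 MPa


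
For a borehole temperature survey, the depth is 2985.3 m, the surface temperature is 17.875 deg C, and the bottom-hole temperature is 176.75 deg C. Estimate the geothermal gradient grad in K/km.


grad = (T_d - T_surf) / d * 1000
grad = (176.75 - 17.875) / 2985.3 * 1000
grad = 53.21911 deg C/km
Convert: 53.21911 deg C/km * 1.0 = 53.219 K/km
grad = 53.219 K/km


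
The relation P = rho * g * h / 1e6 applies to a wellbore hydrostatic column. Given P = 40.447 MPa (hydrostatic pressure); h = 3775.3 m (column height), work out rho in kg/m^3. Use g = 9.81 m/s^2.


rho = P * 1e6 / (g * h)
rho = 40.447 * 1e6 / (9.81 * 3775.3)
rho = 1092.1 kg/m^3


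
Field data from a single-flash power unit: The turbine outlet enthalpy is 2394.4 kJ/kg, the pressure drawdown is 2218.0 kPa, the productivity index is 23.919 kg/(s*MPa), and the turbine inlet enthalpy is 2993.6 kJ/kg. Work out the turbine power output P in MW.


Step 1: mdot = PI * dP / 1000 = 23.919 * 2218.0 / 1000 = 53.05234 kg/s
Step 2: P = mdot*(h_in - h_out)/1000 = 53.05234*(2993.6 - 2394.4)/1000 = 31.789 MW
P = 31.789 MW


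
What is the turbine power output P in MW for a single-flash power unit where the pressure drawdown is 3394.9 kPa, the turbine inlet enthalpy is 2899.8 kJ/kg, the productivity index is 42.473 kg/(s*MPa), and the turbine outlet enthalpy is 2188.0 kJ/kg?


Step 1: mdot = PI * dP / 1000 = 42.473 * 3394.9 / 1000 = 144.1916 kg/s
Step 2: P = mdot*(h_in - h_out)/1000 = 144.1916*(2899.8 - 2188.0)/1000 = 102.64 MW
P = 102.64 MW


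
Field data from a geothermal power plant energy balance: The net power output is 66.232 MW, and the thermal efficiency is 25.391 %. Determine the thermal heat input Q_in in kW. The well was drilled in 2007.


Q_in = W_net / (eta / 100)
Q_in = 66.232 / (25.391 / 100)
Q_in = 260.8483 MW
Convert: 260.8483 MW * 1000.0 = 2.6085e+05 kW
Q_in = 2.6085e+05 kW


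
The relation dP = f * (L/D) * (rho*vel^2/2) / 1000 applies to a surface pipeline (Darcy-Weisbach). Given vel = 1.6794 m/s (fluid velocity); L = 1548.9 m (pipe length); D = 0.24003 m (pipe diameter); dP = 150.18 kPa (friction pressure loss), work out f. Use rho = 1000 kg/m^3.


f = dP*1000 / ((L/D)*(rho*vel^2/2))
f = 150.18*1000 / ((1548.9/0.24003)*(1000*1.6794^2/2))
f = 0.016503


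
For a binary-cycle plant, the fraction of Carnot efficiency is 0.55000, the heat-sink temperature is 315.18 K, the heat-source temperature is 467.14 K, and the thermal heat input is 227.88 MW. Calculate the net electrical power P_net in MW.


Step 1: eta = (1 - Tc/Th)*f = (1 - 315.18/467.14)*0.55 = 0.1789142
Step 2: P_net = eta * Q_in = 0.1789142 * 227.88 = 40.771 MW
P_net = 40.771 MW


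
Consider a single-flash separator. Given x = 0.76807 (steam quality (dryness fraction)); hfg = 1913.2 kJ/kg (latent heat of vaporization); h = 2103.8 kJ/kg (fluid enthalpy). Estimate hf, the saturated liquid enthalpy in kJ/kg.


hf = h - x * hfg
hf = 2103.8 - 0.76807 * 1913.2
hf = 634.33 kJ/kg


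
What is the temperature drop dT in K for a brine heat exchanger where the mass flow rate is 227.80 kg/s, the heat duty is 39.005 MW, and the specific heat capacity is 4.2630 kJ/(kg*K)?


dT = Q * 1000 / (mdot * cp)
dT = 39.005 * 1000 / (227.80 * 4.2630)
dT = 40.165 K


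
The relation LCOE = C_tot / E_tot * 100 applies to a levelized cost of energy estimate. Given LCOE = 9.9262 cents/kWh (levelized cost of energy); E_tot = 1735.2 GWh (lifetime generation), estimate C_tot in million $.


C_tot = LCOE / 100 * E_tot
C_tot = 9.9262 / 100 * 1735.2
C_tot = 172.24 million $


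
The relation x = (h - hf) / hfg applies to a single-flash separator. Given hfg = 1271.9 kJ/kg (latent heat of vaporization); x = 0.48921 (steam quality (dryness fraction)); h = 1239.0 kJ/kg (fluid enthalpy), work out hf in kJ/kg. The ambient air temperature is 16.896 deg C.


hf = h - x * hfg
hf = 1239.0 - 0.48921 * 1271.9
hf = 616.77 kJ/kg


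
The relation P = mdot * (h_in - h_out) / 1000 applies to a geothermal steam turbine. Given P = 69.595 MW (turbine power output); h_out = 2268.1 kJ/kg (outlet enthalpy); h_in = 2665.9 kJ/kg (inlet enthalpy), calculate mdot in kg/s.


mdot = P * 1000 / (h_in - h_out)
mdot = 69.595 * 1000 / (2665.9 - 2268.1)
mdot = 174.95 kg/s


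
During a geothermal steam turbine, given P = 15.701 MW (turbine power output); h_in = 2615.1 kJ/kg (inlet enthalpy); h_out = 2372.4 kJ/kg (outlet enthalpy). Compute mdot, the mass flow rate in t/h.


mdot = P * 1000 / (h_in - h_out)
mdot = 15.701 * 1000 / (2615.1 - 2372.4)
mdot = 64.69304 kg/s
Convert: 64.69304 kg/s * 3.6 = 232.89 t/h
mdot = 232.89 t/h


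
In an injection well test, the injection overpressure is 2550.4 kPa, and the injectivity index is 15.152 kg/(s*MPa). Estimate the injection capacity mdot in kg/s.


mdot = II * dP / 1000
mdot = 15.152 * 2550.4 / 1000
mdot = 38.644 kg/s


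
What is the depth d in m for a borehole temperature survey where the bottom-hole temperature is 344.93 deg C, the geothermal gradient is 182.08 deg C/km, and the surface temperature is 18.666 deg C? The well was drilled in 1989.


d = (T_d - T_surf) / grad * 1000
d = (344.93 - 18.666) / 182.08 * 1000
d = 1791.9 m


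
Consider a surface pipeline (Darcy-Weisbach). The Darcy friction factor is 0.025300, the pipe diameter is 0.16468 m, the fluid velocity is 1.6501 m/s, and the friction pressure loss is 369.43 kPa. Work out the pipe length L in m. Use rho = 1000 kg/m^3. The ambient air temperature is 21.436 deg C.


L = dP*1000*D / (f*rho*vel^2/2)
L = 369.43*1000*0.16468 / (0.025300*1000*1.6501^2/2)
L = 1766.3 m


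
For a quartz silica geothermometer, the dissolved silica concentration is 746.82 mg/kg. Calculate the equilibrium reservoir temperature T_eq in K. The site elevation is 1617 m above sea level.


T_eq = 1309 / (5.19 - log10(SiO2)) - 273.15
T_eq = 1309 / (5.19 - log10(746.82)) - 273.15
T_eq = 291.8573 deg C
Convert to K: 291.8573 + 273.15 = 565.01 K
T_eq = 565.01 K


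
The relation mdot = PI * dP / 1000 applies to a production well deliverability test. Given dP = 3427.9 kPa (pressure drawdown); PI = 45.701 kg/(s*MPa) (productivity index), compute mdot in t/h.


mdot = PI * dP / 1000
mdot = 45.701 * 3427.9 / 1000
mdot = 156.6585 kg/s
Convert: 156.6585 kg/s * 3.6 = 563.97 t/h
mdot = 563.97 t/h


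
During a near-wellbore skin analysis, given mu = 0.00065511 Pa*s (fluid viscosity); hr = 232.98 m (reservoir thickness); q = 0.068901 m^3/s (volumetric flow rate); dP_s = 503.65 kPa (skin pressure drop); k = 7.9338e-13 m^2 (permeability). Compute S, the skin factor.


S = dP_s * 1000 * 2*pi*k*hr / (q*mu)
S = 503.65 * 1000 * 2*pi*7.9338e-13*232.98 / (0.068901*0.00065511)
S = 12.959


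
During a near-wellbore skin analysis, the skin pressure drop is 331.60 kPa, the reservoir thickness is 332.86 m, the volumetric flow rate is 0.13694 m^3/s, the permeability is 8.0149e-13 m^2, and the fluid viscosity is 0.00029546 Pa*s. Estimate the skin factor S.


S = dP_s * 1000 * 2*pi*k*hr / (q*mu)
S = 331.60 * 1000 * 2*pi*8.0149e-13*332.86 / (0.13694*0.00029546)
S = 13.738


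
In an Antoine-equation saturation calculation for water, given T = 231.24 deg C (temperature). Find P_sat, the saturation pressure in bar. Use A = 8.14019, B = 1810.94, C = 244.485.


P_sat = 10^(A - B/(C + T)) / 760 * 0.101325
P_sat = 10^(8.14019 - 1810.94/(244.485 + 231.24)) / 760 * 0.101325
P_sat = 2.873412 MPa
Convert: 2.873412 MPa * 10.0 = 28.734 bar
P_sat = 28.734 bar


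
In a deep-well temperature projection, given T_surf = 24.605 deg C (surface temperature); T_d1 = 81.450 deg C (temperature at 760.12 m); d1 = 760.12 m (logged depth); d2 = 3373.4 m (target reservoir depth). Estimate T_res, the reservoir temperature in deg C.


Step 1: grad = (T_d1 - T_surf)/d1 * 1000 = (81.45 - 24.605)/760.12 * 1000 = 74.78424 deg C/km
Step 2: T_res = T_surf + grad*d2/1000 = 24.605 + 74.78424*3373.4/1000 = 276.88 deg C
T_res = 276.88 deg C


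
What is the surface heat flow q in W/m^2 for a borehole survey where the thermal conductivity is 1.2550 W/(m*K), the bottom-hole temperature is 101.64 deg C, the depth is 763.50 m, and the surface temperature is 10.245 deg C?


Step 1: grad = (T_d - T_surf)/d * 1000 = (101.64 - 10.245)/763.5 * 1000 = 119.7053 deg C/km
Step 2: q = k * grad / 1000 = 1.255 * 119.7053 / 1000 = 0.15023 W/m^2
q = 0.15023 W/m^2


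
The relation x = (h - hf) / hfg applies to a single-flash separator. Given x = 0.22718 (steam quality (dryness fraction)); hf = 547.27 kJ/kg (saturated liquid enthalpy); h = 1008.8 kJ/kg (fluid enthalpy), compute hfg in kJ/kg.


hfg = (h - hf) / x
hfg = (1008.8 - 547.27) / 0.22718
hfg = 2031.6 kJ/kg


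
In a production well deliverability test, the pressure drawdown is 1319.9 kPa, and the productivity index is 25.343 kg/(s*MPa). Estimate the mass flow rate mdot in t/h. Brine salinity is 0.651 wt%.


mdot = PI * dP / 1000
mdot = 25.343 * 1319.9 / 1000
mdot = 33.45023 kg/s
Convert: 33.45023 kg/s * 3.6 = 120.42 t/h
mdot = 120.42 t/h


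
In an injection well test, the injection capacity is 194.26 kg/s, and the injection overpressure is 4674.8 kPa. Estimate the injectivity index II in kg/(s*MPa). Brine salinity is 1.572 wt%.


II = mdot * 1000 / dP
II = 194.26 * 1000 / 4674.8
II = 41.555 kg/(s*MPa)


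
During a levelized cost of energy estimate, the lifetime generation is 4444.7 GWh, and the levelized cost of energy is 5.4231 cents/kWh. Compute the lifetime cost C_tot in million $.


C_tot = LCOE / 100 * E_tot
C_tot = 5.4231 / 100 * 4444.7
C_tot = 241.04 million $


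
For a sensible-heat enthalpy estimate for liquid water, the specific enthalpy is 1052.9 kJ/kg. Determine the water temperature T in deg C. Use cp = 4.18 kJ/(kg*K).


T = h / cp
T = 1052.9 / 4.18
T = 251.89 deg C


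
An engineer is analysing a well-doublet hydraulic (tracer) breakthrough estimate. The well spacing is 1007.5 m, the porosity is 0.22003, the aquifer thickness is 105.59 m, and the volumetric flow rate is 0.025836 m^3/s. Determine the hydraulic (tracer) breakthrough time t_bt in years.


t_bt = pi * hr * phi * L^2 / (3 * Qv) / (365.25*86400)
t_bt = pi * 105.59 * 0.22003 * 1007.5^2 / (3 * 0.025836) / (365.25*86400)
t_bt = 30.290 years


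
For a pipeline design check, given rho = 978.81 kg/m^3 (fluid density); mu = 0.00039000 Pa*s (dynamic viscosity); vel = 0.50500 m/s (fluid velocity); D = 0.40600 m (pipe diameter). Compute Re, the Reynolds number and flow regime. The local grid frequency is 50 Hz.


Step 1: Re = rho*vel*D/mu = 978.81*0.505*0.406/0.00039 = 5.1458e+05
Step 2: Re = 5.1458e+05 > 4000, so flow is turbulent.
Re = 5.1458e+05 (turbulent)


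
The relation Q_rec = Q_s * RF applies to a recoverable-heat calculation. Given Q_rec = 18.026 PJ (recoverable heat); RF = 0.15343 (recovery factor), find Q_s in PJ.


Q_s = Q_rec / RF
Q_s = 18.026 / 0.15343
Q_s = 117.49 PJ


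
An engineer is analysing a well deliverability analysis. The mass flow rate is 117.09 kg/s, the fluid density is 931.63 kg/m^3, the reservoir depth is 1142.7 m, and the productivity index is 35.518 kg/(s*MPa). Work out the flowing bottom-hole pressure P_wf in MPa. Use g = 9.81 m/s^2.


Step 1: P_i = rho*g*h/1e6 = 931.63*9.81*1142.7/1e6 = 10.44347 MPa
Step 2: P_wf = P_i - mdot/PI = 10.44347 - 117.09/35.518 = 7.1468 MPa
P_wf = 7.1468 MPa


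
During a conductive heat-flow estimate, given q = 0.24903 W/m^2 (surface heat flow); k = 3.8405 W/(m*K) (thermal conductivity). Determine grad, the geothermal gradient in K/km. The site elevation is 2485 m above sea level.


grad = q * 1000 / k
grad = 0.24903 * 1000 / 3.8405
grad = 64.84312 deg C/km
Convert: 64.84312 deg C/km * 1.0 = 64.843 K/km
grad = 64.843 K/km


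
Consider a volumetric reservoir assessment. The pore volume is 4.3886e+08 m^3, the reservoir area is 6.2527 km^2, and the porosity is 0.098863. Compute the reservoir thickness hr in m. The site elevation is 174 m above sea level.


hr = Vp / (A * 1e6 * phi)
hr = 4.3886e+08 / (6.2527 * 1e6 * 0.098863)
hr = 709.94 m


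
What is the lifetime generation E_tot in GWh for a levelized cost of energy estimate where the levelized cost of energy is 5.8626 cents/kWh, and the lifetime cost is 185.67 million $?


E_tot = C_tot / LCOE * 100
E_tot = 185.67 / 5.8626 * 100
E_tot = 3167.0 GWh


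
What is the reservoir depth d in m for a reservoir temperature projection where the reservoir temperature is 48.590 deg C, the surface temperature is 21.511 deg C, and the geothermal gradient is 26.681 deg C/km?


d = (T_res - T_surf) / grad * 1000
d = (48.590 - 21.511) / 26.681 * 1000
d = 1014.9 m


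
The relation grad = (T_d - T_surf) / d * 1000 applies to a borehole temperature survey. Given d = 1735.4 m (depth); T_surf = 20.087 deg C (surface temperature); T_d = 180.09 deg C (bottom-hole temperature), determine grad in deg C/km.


grad = (T_d - T_surf) / d * 1000
grad = (180.09 - 20.087) / 1735.4 * 1000
grad = 92.199 deg C/km


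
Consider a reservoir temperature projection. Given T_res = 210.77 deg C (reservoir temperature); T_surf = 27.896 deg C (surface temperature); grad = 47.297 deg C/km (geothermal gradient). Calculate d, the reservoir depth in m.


d = (T_res - T_surf) / grad * 1000
d = (210.77 - 27.896) / 47.297 * 1000
d = 3866.5 m


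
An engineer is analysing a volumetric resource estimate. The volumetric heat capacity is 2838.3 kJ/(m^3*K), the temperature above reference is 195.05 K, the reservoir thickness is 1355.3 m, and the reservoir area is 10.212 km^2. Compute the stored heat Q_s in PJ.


Step 1: Vr = A*1e6*hr = 10.212*1e6*1355.3 = 1.384032e+10 m^3
Step 2: Q_s = Vr*rhoc*dT/1e12 = 1.384032e+10*2838.3*195.05/1e12 = 7662.1 PJ
Q_s = 7662.1 PJ


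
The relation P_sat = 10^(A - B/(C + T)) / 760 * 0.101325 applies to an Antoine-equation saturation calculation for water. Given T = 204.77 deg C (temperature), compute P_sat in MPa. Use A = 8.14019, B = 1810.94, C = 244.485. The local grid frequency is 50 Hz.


P_sat = 10^(A - B/(C + T)) / 760 * 0.101325
P_sat = 10^(8.14019 - 1810.94/(244.485 + 204.77)) / 760 * 0.101325
P_sat = 1.7144 MPa


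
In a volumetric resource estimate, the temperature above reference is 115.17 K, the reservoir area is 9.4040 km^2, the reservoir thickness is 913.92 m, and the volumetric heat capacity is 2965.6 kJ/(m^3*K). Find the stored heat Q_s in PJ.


Step 1: Vr = A*1e6*hr = 9.404*1e6*913.92 = 8.594504e+09 m^3
Step 2: Q_s = Vr*rhoc*dT/1e12 = 8.594504e+09*2965.6*115.17/1e12 = 2935.4 PJ
Q_s = 2935.4 PJ


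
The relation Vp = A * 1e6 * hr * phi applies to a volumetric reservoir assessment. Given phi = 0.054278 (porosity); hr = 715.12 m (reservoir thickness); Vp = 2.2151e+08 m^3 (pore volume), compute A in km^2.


A = Vp / (1e6 * hr * phi)
A = 2.2151e+08 / (1e6 * 715.12 * 0.054278)
A = 5.7068 km^2


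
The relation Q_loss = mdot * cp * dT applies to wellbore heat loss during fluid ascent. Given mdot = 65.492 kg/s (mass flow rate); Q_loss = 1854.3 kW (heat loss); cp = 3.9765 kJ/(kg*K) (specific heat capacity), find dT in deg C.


dT = Q_loss / (mdot * cp)
dT = 1854.3 / (65.492 * 3.9765)
dT = 7.120176 K
Convert (temperature difference, 1 K = 1 deg C): 7.120176 K = 7.120176 deg C
dT = 7.1202 deg C


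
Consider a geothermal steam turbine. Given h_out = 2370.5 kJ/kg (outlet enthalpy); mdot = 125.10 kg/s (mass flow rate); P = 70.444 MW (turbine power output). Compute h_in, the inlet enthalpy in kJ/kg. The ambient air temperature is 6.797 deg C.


h_in = h_out + P * 1000 / mdot
h_in = 2370.5 + 70.444 * 1000 / 125.10
h_in = 2933.6 kJ/kg


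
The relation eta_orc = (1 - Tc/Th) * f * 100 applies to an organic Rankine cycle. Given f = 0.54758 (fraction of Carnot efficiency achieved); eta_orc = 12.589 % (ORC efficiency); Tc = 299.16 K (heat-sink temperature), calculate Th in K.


Th = Tc / (1 - (eta_orc/100)/f)
Th = 299.16 / (1 - (12.589/100)/0.54758)
Th = 388.47 K


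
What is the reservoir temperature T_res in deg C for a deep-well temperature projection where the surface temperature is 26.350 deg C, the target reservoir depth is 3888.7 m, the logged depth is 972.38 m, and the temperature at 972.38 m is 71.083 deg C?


Step 1: grad = (T_d1 - T_surf)/d1 * 1000 = (71.083 - 26.35)/972.38 * 1000 = 46.00362 deg C/km
Step 2: T_res = T_surf + grad*d2/1000 = 26.35 + 46.00362*3888.7/1000 = 205.24 deg C
T_res = 205.24 deg C


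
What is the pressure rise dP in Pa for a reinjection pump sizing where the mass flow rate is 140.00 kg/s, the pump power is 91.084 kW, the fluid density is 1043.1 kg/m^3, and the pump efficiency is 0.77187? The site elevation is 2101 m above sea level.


dP = P_pump * rho * eta / mdot
dP = 91.084 * 1043.1 * 0.77187 / 140.00
dP = 523.8225 kPa
Convert: 523.8225 kPa * 1000.0 = 5.2382e+05 Pa
dP = 5.2382e+05 Pa


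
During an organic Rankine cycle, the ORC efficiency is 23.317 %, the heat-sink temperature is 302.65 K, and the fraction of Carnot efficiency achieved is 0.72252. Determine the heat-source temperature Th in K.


Th = Tc / (1 - (eta_orc/100)/f)
Th = 302.65 / (1 - (23.317/100)/0.72252)
Th = 446.86 K


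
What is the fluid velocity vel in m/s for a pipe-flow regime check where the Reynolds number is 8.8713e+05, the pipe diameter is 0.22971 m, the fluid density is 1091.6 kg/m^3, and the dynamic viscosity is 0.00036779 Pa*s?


vel = Re * mu / (rho * D)
vel = 8.8713e+05 * 0.00036779 / (1091.6 * 0.22971)
vel = 1.3012 m/s


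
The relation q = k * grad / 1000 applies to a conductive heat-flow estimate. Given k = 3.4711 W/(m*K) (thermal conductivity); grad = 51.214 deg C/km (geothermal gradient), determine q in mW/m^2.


q = k * grad / 1000
q = 3.4711 * 51.214 / 1000
q = 0.1777689 W/m^2
Convert: 0.1777689 W/m^2 * 1000.0 = 177.77 mW/m^2
q = 177.77 mW/m^2


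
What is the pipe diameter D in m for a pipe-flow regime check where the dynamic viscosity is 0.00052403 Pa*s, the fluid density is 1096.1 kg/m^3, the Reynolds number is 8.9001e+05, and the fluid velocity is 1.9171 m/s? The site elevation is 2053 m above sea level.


D = Re * mu / (rho * vel)
D = 8.9001e+05 * 0.00052403 / (1096.1 * 1.9171)
D = 0.22195 m


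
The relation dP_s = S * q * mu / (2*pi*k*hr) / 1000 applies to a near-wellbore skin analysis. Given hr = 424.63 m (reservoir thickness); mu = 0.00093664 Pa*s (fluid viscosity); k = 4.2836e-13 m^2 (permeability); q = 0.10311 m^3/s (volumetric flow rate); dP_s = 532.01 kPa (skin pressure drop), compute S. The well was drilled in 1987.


S = dP_s * 1000 * 2*pi*k*hr / (q*mu)
S = 532.01 * 1000 * 2*pi*4.2836e-13*424.63 / (0.10311*0.00093664)
S = 6.2957


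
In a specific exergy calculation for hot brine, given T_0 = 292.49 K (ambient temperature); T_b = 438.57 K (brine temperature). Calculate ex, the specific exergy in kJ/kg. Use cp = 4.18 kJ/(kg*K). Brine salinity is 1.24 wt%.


ex = cp * ((T_b - T_0) - T_0 * ln(T_b/T_0))
ex = 4.18 * ((438.57 - 292.49) - 292.49 * ln(438.57/292.49))
ex = 115.35 kJ/kg


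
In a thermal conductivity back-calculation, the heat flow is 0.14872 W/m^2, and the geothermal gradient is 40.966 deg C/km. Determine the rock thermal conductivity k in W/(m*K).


k = q / (grad / 1000)
k = 0.14872 / (40.966 / 1000)
k = 3.6303 W/(m*K)


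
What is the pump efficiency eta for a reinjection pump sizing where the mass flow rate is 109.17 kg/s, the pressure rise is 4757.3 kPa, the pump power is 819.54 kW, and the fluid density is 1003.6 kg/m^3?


eta = mdot * dP / (rho * P_pump)
eta = 109.17 * 4757.3 / (1003.6 * 819.54)
eta = 0.63144


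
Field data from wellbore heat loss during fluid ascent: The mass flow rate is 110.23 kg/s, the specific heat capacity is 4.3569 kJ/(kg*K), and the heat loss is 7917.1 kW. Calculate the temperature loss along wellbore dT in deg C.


dT = Q_loss / (mdot * cp)
dT = 7917.1 / (110.23 * 4.3569)
dT = 16.48499 K
Convert (temperature difference, 1 K = 1 deg C): 16.48499 K = 16.48499 deg C
dT = 16.485 deg C


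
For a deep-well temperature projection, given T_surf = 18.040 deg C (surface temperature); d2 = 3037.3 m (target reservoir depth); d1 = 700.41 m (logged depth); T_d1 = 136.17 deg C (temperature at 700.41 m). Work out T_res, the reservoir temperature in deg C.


Step 1: grad = (T_d1 - T_surf)/d1 * 1000 = (136.17 - 18.04)/700.41 * 1000 = 168.6584 deg C/km
Step 2: T_res = T_surf + grad*d2/1000 = 18.04 + 168.6584*3037.3/1000 = 530.31 deg C
T_res = 530.31 deg C


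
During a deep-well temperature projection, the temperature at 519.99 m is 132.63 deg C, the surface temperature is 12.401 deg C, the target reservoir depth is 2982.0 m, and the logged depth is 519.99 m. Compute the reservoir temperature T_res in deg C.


Step 1: grad = (T_d1 - T_surf)/d1 * 1000 = (132.63 - 12.401)/519.99 * 1000 = 231.2141 deg C/km
Step 2: T_res = T_surf + grad*d2/1000 = 12.401 + 231.2141*2982.0/1000 = 701.88 deg C
T_res = 701.88 deg C


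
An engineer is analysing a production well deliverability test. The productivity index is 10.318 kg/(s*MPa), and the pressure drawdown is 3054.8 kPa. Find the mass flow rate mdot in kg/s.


mdot = PI * dP / 1000
mdot = 10.318 * 3054.8 / 1000
mdot = 31.519 kg/s


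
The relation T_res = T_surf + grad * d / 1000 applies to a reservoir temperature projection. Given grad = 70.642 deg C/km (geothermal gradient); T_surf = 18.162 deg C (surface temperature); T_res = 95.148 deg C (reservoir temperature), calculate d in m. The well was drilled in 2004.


d = (T_res - T_surf) / grad * 1000
d = (95.148 - 18.162) / 70.642 * 1000
d = 1089.8 m


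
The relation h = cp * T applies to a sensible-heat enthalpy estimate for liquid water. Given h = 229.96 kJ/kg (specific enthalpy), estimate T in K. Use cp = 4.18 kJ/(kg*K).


T = h / cp
T = 229.96 / 4.18
T = 55.01435 deg C
Convert to K: 55.01435 + 273.15 = 328.16 K
T = 328.16 K


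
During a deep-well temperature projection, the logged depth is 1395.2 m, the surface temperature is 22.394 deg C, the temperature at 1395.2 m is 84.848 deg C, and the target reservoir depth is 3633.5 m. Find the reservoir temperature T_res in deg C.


Step 1: grad = (T_d1 - T_surf)/d1 * 1000 = (84.848 - 22.394)/1395.2 * 1000 = 44.76347 deg C/km
Step 2: T_res = T_surf + grad*d2/1000 = 22.394 + 44.76347*3633.5/1000 = 185.04 deg C
T_res = 185.04 deg C


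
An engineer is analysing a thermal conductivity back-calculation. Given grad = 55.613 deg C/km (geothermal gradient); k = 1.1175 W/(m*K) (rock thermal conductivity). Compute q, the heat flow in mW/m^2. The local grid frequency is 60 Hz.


q = k * grad / 1000
q = 1.1175 * 55.613 / 1000
q = 0.06214753 W/m^2
Convert: 0.06214753 W/m^2 * 1000.0 = 62.148 mW/m^2
q = 62.148 mW/m^2


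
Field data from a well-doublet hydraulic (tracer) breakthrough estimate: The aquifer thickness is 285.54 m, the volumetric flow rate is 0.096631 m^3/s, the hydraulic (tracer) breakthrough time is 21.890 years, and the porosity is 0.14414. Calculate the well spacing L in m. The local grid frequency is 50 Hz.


L = sqrt(t_bt*365.25*86400*3*Qv / (pi*hr*phi))
L = sqrt(21.890*365.25*86400*3*0.096631 / (pi*285.54*0.14414))
L = 1244.5 m


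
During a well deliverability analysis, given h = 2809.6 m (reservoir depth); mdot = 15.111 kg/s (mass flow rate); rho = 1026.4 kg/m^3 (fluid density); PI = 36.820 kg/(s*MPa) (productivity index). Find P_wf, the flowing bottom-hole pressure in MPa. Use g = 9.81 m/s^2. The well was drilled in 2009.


Step 1: P_i = rho*g*h/1e6 = 1026.4*9.81*2809.6/1e6 = 28.28982 MPa
Step 2: P_wf = P_i - mdot/PI = 28.28982 - 15.111/36.82 = 27.879 MPa
P_wf = 27.879 MPa


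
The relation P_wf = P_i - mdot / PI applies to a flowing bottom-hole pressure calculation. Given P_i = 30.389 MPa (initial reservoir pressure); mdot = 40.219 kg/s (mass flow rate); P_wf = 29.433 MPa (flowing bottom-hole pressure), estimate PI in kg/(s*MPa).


PI = mdot / (P_i - P_wf)
PI = 40.219 / (30.389 - 29.433)
PI = 42.070 kg/(s*MPa)


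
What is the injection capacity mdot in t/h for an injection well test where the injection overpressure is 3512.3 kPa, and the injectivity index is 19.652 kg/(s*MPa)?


mdot = II * dP / 1000
mdot = 19.652 * 3512.3 / 1000
mdot = 69.02372 kg/s
Convert: 69.02372 kg/s * 3.6 = 248.49 t/h
mdot = 248.49 t/h


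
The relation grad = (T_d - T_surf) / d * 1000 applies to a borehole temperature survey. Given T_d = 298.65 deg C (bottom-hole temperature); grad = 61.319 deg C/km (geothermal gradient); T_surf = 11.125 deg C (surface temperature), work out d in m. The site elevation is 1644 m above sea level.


d = (T_d - T_surf) / grad * 1000
d = (298.65 - 11.125) / 61.319 * 1000
d = 4689.0 m


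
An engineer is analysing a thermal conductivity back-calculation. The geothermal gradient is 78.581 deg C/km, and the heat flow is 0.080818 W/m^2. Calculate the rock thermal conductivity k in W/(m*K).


k = q / (grad / 1000)
k = 0.080818 / (78.581 / 1000)
k = 1.0285 W/(m*K)


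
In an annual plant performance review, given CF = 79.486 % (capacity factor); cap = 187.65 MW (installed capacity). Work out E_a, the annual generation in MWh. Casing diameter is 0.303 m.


E_a = CF / 100 * cap * 8760
E_a = 79.486 / 100 * 187.65 * 8760
E_a = 1.3066e+06 MWh


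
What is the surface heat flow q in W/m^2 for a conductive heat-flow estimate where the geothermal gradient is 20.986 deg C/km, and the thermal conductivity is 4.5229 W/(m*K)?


q = k * grad / 1000
q = 4.5229 * 20.986 / 1000
q = 0.094918 W/m^2


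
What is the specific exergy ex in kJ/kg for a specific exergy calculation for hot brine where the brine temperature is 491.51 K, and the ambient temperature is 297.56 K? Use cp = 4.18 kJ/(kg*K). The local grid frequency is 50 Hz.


ex = cp * ((T_b - T_0) - T_0 * ln(T_b/T_0))
ex = 4.18 * ((491.51 - 297.56) - 297.56 * ln(491.51/297.56))
ex = 186.49 kJ/kg


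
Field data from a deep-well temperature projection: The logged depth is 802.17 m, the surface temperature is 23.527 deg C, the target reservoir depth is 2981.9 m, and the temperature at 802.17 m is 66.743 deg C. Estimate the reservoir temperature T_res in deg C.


Step 1: grad = (T_d1 - T_surf)/d1 * 1000 = (66.743 - 23.527)/802.17 * 1000 = 53.87387 deg C/km
Step 2: T_res = T_surf + grad*d2/1000 = 23.527 + 53.87387*2981.9/1000 = 184.17 deg C
T_res = 184.17 deg C


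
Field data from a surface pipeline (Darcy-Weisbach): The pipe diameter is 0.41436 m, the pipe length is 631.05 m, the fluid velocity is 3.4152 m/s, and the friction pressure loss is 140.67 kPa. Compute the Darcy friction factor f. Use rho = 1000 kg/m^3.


f = dP*1000 / ((L/D)*(rho*vel^2/2))
f = 140.67*1000 / ((631.05/0.41436)*(1000*3.4152^2/2))
f = 0.015838


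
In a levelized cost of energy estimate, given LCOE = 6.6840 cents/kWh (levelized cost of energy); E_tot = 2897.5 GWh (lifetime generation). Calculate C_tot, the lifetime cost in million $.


C_tot = LCOE / 100 * E_tot
C_tot = 6.6840 / 100 * 2897.5
C_tot = 193.67 million $


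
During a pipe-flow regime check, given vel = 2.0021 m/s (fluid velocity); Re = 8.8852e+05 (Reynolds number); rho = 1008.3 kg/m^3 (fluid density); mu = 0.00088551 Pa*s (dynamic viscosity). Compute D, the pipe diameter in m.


D = Re * mu / (rho * vel)
D = 8.8852e+05 * 0.00088551 / (1008.3 * 2.0021)
D = 0.38975 m


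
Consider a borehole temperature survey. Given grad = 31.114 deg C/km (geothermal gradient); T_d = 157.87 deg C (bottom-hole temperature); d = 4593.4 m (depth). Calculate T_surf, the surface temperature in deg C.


T_surf = T_d - grad * d / 1000
T_surf = 157.87 - 31.114 * 4593.4 / 1000
T_surf = 14.951 deg C


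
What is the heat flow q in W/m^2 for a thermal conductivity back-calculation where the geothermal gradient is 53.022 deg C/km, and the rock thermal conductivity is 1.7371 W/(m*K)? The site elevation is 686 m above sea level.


q = k * grad / 1000
q = 1.7371 * 53.022 / 1000
q = 0.092105 W/m^2


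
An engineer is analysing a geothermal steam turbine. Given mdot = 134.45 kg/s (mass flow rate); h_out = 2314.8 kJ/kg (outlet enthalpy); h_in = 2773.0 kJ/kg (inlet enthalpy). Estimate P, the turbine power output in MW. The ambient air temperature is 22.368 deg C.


P = mdot * (h_in - h_out) / 1000
P = 134.45 * (2773.0 - 2314.8) / 1000
P = 61.605 MW


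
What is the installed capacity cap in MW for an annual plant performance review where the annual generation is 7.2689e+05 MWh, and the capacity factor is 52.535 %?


cap = E_a / (CF/100 * 8760)
cap = 7.2689e+05 / (52.535/100 * 8760)
cap = 157.95 MW


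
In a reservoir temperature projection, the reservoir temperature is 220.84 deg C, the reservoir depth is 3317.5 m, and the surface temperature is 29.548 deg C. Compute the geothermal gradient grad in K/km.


grad = (T_res - T_surf) / d * 1000
grad = (220.84 - 29.548) / 3317.5 * 1000
grad = 57.66149 deg C/km
Convert: 57.66149 deg C/km * 1.0 = 57.661 K/km
grad = 57.661 K/km


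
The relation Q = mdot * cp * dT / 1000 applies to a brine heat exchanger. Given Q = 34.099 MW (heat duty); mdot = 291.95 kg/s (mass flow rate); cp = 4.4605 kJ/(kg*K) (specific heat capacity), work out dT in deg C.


dT = Q * 1000 / (mdot * cp)
dT = 34.099 * 1000 / (291.95 * 4.4605)
dT = 26.18482 K
Convert (temperature difference, 1 K = 1 deg C): 26.18482 K = 26.18482 deg C
dT = 26.185 deg C


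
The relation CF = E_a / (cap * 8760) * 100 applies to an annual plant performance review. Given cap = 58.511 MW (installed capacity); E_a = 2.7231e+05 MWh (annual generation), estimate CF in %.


CF = E_a / (cap * 8760) * 100
CF = 2.7231e+05 / (58.511 * 8760) * 100
CF = 53.128 %


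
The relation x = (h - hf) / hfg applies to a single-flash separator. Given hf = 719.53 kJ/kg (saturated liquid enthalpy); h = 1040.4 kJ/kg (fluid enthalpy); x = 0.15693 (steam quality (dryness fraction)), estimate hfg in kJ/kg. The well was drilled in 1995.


hfg = (h - hf) / x
hfg = (1040.4 - 719.53) / 0.15693
hfg = 2044.7 kJ/kg


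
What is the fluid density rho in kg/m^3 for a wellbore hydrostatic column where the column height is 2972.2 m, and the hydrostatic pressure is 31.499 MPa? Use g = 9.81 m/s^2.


rho = P * 1e6 / (g * h)
rho = 31.499 * 1e6 / (9.81 * 2972.2)
rho = 1080.3 kg/m^3


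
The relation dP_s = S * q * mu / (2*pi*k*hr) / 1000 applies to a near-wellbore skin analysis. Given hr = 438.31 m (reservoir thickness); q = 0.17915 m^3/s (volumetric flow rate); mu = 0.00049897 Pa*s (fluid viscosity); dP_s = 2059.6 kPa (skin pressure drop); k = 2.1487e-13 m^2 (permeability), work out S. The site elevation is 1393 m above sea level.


S = dP_s * 1000 * 2*pi*k*hr / (q*mu)
S = 2059.6 * 1000 * 2*pi*2.1487e-13*438.31 / (0.17915*0.00049897)
S = 13.634


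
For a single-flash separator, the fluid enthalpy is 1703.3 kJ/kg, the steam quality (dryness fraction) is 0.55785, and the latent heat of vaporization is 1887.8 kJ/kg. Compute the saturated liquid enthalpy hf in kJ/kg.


hf = h - x * hfg
hf = 1703.3 - 0.55785 * 1887.8
hf = 650.19 kJ/kg


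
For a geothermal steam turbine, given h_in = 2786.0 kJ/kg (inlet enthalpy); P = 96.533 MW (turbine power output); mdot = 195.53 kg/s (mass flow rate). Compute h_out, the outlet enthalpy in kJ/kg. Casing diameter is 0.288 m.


h_out = h_in - P * 1000 / mdot
h_out = 2786.0 - 96.533 * 1000 / 195.53
h_out = 2292.3 kJ/kg


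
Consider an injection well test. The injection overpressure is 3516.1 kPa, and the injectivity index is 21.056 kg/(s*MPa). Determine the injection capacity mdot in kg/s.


mdot = II * dP / 1000
mdot = 21.056 * 3516.1 / 1000
mdot = 74.035 kg/s


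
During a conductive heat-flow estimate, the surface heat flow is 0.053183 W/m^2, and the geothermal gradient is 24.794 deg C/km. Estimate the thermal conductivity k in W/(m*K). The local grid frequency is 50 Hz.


k = q * 1000 / grad
k = 0.053183 * 1000 / 24.794
k = 2.1450 W/(m*K)


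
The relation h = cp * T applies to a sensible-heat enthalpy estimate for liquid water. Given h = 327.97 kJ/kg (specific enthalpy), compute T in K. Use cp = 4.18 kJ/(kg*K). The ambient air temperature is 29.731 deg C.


T = h / cp
T = 327.97 / 4.18
T = 78.46172 deg C
Convert to K: 78.46172 + 273.15 = 351.61 K
T = 351.61 K


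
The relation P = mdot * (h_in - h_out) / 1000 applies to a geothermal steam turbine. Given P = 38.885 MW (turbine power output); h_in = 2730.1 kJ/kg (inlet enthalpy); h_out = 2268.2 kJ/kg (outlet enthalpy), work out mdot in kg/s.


mdot = P * 1000 / (h_in - h_out)
mdot = 38.885 * 1000 / (2730.1 - 2268.2)
mdot = 84.185 kg/s


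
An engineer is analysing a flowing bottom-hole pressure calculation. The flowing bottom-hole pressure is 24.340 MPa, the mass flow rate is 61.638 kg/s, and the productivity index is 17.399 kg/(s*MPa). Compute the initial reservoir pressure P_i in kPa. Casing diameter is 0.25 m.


P_i = P_wf + mdot / PI
P_i = 24.340 + 61.638 / 17.399
P_i = 27.88262 MPa
Convert: 27.88262 MPa * 1000.0 = 27883 kPa
P_i = 27883 kPa


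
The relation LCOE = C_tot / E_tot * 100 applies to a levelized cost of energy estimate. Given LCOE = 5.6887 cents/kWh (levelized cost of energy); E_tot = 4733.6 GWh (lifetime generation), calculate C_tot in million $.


C_tot = LCOE / 100 * E_tot
C_tot = 5.6887 / 100 * 4733.6
C_tot = 269.28 million $


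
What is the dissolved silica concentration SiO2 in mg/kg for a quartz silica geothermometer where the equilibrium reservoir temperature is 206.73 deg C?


SiO2 = 10^(5.19 - 1309/(T_eq + 273.15))
SiO2 = 10^(5.19 - 1309/(206.73 + 273.15))
SiO2 = 289.89 mg/kg


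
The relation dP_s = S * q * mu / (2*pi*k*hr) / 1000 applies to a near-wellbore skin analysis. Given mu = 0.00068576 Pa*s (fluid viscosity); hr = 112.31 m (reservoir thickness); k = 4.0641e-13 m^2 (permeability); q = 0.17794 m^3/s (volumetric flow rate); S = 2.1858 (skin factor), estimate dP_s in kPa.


dP_s = S * q * mu / (2*pi*k*hr) / 1000
dP_s = 2.1858 * 0.17794 * 0.00068576 / (2*pi*4.0641e-13*112.31) / 1000
dP_s = 930.02 kPa


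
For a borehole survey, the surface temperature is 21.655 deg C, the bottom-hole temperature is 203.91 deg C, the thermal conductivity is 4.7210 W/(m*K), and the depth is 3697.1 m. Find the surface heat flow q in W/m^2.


Step 1: grad = (T_d - T_surf)/d * 1000 = (203.91 - 21.655)/3697.1 * 1000 = 49.29675 deg C/km
Step 2: q = k * grad / 1000 = 4.721 * 49.29675 / 1000 = 0.23273 W/m^2
q = 0.23273 W/m^2


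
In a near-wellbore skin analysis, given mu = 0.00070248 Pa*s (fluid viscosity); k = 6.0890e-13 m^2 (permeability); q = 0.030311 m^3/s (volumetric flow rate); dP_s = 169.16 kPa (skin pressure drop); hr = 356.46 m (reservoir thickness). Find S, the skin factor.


S = dP_s * 1000 * 2*pi*k*hr / (q*mu)
S = 169.16 * 1000 * 2*pi*6.0890e-13*356.46 / (0.030311*0.00070248)
S = 10.834


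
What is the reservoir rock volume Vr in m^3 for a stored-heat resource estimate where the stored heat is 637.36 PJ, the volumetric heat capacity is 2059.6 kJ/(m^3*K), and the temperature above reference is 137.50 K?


Vr = Q_s * 1e12 / (rhoc * dT)
Vr = 637.36 * 1e12 / (2059.6 * 137.50)
Vr = 2.2506e+09 m^3


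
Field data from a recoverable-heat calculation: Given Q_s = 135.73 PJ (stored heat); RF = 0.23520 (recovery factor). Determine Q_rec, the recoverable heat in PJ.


Q_rec = Q_s * RF
Q_rec = 135.73 * 0.23520
Q_rec = 31.924 PJ


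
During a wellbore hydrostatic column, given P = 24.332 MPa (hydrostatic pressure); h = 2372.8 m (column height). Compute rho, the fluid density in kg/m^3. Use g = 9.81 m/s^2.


rho = P * 1e6 / (g * h)
rho = 24.332 * 1e6 / (9.81 * 2372.8)
rho = 1045.3 kg/m^3


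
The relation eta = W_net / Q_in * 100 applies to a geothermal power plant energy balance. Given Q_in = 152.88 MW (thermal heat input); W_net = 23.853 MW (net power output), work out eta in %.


eta = W_net / Q_in * 100
eta = 23.853 / 152.88 * 100
eta = 15.602 %


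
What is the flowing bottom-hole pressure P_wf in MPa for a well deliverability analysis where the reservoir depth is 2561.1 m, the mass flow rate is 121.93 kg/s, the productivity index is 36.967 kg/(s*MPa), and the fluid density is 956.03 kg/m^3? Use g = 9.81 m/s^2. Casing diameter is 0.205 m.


Step 1: P_i = rho*g*h/1e6 = 956.03*9.81*2561.1/1e6 = 24.01967 MPa
Step 2: P_wf = P_i - mdot/PI = 24.01967 - 121.93/36.967 = 20.721 MPa
P_wf = 20.721 MPa


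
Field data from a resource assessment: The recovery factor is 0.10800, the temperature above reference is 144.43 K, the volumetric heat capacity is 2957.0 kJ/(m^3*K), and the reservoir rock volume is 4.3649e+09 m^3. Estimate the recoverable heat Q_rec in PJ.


Step 1: Q_s = Vr*rhoc*dT/1e12 = 4.3649e+09*2957.0*144.43/1e12 = 1864.159 PJ
Step 2: Q_rec = Q_s * RF = 1864.159 * 0.108 = 201.33 PJ
Q_rec = 201.33 PJ


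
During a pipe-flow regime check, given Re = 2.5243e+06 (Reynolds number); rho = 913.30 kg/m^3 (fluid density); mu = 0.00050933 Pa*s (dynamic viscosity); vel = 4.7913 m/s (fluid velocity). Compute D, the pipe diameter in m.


D = Re * mu / (rho * vel)
D = 2.5243e+06 * 0.00050933 / (913.30 * 4.7913)
D = 0.29381 m


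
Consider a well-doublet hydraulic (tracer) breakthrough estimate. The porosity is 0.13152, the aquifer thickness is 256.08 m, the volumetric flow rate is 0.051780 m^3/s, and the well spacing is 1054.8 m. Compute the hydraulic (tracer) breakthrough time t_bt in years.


t_bt = pi * hr * phi * L^2 / (3 * Qv) / (365.25*86400)
t_bt = pi * 256.08 * 0.13152 * 1054.8^2 / (3 * 0.051780) / (365.25*86400)
t_bt = 24.014 years
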